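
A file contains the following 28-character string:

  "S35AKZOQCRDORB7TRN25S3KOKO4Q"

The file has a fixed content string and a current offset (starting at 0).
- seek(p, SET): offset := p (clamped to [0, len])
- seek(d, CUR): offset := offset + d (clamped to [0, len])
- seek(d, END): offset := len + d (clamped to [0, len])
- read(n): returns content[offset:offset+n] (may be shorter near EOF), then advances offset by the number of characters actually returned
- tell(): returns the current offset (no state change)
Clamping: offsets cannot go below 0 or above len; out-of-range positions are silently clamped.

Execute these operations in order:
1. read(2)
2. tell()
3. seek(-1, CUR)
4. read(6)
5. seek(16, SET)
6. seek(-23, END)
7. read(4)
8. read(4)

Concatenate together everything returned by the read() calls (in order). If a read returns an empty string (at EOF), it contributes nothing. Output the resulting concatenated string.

After 1 (read(2)): returned 'S3', offset=2
After 2 (tell()): offset=2
After 3 (seek(-1, CUR)): offset=1
After 4 (read(6)): returned '35AKZO', offset=7
After 5 (seek(16, SET)): offset=16
After 6 (seek(-23, END)): offset=5
After 7 (read(4)): returned 'ZOQC', offset=9
After 8 (read(4)): returned 'RDOR', offset=13

Answer: S335AKZOZOQCRDOR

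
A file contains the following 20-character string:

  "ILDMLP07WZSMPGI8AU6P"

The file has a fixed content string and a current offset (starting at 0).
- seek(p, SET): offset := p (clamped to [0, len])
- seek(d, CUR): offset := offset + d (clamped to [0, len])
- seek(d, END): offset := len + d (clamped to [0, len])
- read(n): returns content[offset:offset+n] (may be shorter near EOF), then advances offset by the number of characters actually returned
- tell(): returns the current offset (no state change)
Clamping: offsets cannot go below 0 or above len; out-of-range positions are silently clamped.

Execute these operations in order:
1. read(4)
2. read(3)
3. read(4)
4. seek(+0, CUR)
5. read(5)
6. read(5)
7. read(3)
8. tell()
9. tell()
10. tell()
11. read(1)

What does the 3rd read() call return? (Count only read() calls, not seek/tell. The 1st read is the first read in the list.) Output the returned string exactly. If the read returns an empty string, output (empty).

Answer: 7WZS

Derivation:
After 1 (read(4)): returned 'ILDM', offset=4
After 2 (read(3)): returned 'LP0', offset=7
After 3 (read(4)): returned '7WZS', offset=11
After 4 (seek(+0, CUR)): offset=11
After 5 (read(5)): returned 'MPGI8', offset=16
After 6 (read(5)): returned 'AU6P', offset=20
After 7 (read(3)): returned '', offset=20
After 8 (tell()): offset=20
After 9 (tell()): offset=20
After 10 (tell()): offset=20
After 11 (read(1)): returned '', offset=20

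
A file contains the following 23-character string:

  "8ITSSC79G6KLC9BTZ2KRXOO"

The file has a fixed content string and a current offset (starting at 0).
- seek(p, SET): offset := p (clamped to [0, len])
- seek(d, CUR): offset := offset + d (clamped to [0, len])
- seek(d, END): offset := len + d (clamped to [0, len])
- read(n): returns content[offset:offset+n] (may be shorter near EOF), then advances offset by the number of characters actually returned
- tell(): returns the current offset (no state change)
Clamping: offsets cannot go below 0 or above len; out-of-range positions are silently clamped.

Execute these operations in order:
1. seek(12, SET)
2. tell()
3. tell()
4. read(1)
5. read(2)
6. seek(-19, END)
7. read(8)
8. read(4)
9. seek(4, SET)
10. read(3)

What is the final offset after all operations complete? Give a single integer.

Answer: 7

Derivation:
After 1 (seek(12, SET)): offset=12
After 2 (tell()): offset=12
After 3 (tell()): offset=12
After 4 (read(1)): returned 'C', offset=13
After 5 (read(2)): returned '9B', offset=15
After 6 (seek(-19, END)): offset=4
After 7 (read(8)): returned 'SC79G6KL', offset=12
After 8 (read(4)): returned 'C9BT', offset=16
After 9 (seek(4, SET)): offset=4
After 10 (read(3)): returned 'SC7', offset=7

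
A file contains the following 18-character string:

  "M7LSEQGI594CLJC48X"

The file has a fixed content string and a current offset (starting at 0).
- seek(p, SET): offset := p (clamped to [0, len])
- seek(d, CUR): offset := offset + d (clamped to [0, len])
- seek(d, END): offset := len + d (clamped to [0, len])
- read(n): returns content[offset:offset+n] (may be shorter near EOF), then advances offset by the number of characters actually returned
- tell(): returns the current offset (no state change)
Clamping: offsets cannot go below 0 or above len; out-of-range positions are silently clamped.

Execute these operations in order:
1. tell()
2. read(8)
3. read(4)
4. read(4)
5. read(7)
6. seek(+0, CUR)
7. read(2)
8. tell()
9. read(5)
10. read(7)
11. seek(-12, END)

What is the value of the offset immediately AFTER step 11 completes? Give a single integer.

After 1 (tell()): offset=0
After 2 (read(8)): returned 'M7LSEQGI', offset=8
After 3 (read(4)): returned '594C', offset=12
After 4 (read(4)): returned 'LJC4', offset=16
After 5 (read(7)): returned '8X', offset=18
After 6 (seek(+0, CUR)): offset=18
After 7 (read(2)): returned '', offset=18
After 8 (tell()): offset=18
After 9 (read(5)): returned '', offset=18
After 10 (read(7)): returned '', offset=18
After 11 (seek(-12, END)): offset=6

Answer: 6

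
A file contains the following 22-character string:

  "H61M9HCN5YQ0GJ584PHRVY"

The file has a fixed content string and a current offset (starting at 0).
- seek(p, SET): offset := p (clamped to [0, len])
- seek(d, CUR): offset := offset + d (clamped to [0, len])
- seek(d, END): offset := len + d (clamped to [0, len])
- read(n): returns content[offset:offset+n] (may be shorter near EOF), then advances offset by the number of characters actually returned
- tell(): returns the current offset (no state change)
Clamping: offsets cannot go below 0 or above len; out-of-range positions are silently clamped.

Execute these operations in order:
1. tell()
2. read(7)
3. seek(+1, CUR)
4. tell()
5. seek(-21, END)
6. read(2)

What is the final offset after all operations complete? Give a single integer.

Answer: 3

Derivation:
After 1 (tell()): offset=0
After 2 (read(7)): returned 'H61M9HC', offset=7
After 3 (seek(+1, CUR)): offset=8
After 4 (tell()): offset=8
After 5 (seek(-21, END)): offset=1
After 6 (read(2)): returned '61', offset=3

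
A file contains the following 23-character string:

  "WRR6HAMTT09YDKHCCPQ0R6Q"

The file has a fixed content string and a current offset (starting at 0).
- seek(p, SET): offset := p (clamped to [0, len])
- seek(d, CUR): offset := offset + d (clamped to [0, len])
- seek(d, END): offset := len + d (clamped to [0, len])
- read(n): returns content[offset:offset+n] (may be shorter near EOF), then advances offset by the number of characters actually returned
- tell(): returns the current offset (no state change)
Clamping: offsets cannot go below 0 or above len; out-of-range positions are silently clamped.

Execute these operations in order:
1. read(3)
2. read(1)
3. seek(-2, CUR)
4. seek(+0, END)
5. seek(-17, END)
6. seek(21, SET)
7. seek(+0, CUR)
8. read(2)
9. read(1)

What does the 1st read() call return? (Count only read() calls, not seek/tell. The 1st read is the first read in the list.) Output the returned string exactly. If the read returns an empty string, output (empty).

Answer: WRR

Derivation:
After 1 (read(3)): returned 'WRR', offset=3
After 2 (read(1)): returned '6', offset=4
After 3 (seek(-2, CUR)): offset=2
After 4 (seek(+0, END)): offset=23
After 5 (seek(-17, END)): offset=6
After 6 (seek(21, SET)): offset=21
After 7 (seek(+0, CUR)): offset=21
After 8 (read(2)): returned '6Q', offset=23
After 9 (read(1)): returned '', offset=23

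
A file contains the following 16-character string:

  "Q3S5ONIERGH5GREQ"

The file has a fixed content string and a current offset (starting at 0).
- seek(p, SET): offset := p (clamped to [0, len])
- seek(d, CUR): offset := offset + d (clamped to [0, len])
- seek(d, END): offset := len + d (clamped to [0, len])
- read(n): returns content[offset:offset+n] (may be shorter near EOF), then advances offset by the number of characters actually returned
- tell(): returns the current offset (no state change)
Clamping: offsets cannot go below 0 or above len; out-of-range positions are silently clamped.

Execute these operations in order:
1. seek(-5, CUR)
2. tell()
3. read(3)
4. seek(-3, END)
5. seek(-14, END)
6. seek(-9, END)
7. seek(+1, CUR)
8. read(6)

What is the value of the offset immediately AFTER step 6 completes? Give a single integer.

Answer: 7

Derivation:
After 1 (seek(-5, CUR)): offset=0
After 2 (tell()): offset=0
After 3 (read(3)): returned 'Q3S', offset=3
After 4 (seek(-3, END)): offset=13
After 5 (seek(-14, END)): offset=2
After 6 (seek(-9, END)): offset=7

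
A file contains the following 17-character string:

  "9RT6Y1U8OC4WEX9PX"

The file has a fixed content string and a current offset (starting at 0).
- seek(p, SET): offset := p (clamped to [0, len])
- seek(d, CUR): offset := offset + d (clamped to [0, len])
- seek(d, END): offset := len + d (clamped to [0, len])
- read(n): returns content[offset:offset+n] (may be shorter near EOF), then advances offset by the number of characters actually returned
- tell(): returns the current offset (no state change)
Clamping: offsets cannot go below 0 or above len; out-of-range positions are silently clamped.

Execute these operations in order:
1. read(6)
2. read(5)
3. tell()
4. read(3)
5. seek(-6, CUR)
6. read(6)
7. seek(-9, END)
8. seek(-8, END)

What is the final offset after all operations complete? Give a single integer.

After 1 (read(6)): returned '9RT6Y1', offset=6
After 2 (read(5)): returned 'U8OC4', offset=11
After 3 (tell()): offset=11
After 4 (read(3)): returned 'WEX', offset=14
After 5 (seek(-6, CUR)): offset=8
After 6 (read(6)): returned 'OC4WEX', offset=14
After 7 (seek(-9, END)): offset=8
After 8 (seek(-8, END)): offset=9

Answer: 9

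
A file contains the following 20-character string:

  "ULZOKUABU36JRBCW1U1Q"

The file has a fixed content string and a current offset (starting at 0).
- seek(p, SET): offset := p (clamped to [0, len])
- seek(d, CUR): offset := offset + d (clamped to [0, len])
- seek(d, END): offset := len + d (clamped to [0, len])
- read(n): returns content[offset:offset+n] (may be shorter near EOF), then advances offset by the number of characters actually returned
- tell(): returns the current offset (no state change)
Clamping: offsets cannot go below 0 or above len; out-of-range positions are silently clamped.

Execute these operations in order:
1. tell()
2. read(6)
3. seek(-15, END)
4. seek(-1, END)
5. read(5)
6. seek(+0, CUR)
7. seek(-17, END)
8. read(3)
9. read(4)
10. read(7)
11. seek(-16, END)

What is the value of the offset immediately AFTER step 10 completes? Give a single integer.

After 1 (tell()): offset=0
After 2 (read(6)): returned 'ULZOKU', offset=6
After 3 (seek(-15, END)): offset=5
After 4 (seek(-1, END)): offset=19
After 5 (read(5)): returned 'Q', offset=20
After 6 (seek(+0, CUR)): offset=20
After 7 (seek(-17, END)): offset=3
After 8 (read(3)): returned 'OKU', offset=6
After 9 (read(4)): returned 'ABU3', offset=10
After 10 (read(7)): returned '6JRBCW1', offset=17

Answer: 17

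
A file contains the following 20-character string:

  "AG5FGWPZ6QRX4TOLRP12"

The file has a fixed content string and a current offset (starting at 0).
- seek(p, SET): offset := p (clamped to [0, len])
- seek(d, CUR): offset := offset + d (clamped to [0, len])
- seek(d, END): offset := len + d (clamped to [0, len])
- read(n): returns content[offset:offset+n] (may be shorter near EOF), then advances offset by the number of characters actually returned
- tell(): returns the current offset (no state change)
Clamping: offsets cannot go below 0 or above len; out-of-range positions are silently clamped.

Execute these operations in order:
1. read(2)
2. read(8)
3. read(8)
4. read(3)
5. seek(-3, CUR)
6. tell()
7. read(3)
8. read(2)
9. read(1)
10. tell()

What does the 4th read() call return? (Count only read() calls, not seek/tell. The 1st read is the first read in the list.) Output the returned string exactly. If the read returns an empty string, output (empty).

After 1 (read(2)): returned 'AG', offset=2
After 2 (read(8)): returned '5FGWPZ6Q', offset=10
After 3 (read(8)): returned 'RX4TOLRP', offset=18
After 4 (read(3)): returned '12', offset=20
After 5 (seek(-3, CUR)): offset=17
After 6 (tell()): offset=17
After 7 (read(3)): returned 'P12', offset=20
After 8 (read(2)): returned '', offset=20
After 9 (read(1)): returned '', offset=20
After 10 (tell()): offset=20

Answer: 12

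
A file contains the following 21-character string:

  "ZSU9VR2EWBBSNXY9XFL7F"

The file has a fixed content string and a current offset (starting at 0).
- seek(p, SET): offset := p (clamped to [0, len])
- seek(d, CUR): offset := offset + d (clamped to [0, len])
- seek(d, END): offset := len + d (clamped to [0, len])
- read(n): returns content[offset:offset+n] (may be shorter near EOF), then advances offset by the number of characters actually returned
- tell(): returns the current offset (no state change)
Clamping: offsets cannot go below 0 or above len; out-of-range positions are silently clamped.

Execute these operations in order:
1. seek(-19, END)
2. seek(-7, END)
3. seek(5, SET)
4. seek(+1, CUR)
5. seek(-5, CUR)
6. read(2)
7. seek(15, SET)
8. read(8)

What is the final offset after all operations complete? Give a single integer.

Answer: 21

Derivation:
After 1 (seek(-19, END)): offset=2
After 2 (seek(-7, END)): offset=14
After 3 (seek(5, SET)): offset=5
After 4 (seek(+1, CUR)): offset=6
After 5 (seek(-5, CUR)): offset=1
After 6 (read(2)): returned 'SU', offset=3
After 7 (seek(15, SET)): offset=15
After 8 (read(8)): returned '9XFL7F', offset=21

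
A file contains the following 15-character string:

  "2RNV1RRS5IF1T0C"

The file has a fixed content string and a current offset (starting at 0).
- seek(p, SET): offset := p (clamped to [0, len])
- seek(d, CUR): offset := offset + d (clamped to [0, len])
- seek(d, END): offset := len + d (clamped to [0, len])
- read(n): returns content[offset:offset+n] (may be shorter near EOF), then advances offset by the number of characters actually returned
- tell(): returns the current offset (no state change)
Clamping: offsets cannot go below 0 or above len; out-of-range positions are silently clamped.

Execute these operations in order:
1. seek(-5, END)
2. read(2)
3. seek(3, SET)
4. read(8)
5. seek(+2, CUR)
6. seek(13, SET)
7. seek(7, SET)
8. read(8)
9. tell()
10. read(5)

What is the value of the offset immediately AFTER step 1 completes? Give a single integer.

After 1 (seek(-5, END)): offset=10

Answer: 10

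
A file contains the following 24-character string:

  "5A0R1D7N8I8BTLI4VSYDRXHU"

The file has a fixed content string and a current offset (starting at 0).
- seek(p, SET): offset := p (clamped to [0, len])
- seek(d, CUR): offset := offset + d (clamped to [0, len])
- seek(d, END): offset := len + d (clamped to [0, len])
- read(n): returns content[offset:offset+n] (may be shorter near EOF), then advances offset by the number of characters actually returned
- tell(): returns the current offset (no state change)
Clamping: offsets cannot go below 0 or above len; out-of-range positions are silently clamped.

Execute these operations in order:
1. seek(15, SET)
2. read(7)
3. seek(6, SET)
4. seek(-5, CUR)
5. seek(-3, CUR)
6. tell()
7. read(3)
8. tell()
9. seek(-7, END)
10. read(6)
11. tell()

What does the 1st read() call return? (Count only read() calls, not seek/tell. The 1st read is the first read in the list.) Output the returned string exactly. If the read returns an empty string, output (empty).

Answer: 4VSYDRX

Derivation:
After 1 (seek(15, SET)): offset=15
After 2 (read(7)): returned '4VSYDRX', offset=22
After 3 (seek(6, SET)): offset=6
After 4 (seek(-5, CUR)): offset=1
After 5 (seek(-3, CUR)): offset=0
After 6 (tell()): offset=0
After 7 (read(3)): returned '5A0', offset=3
After 8 (tell()): offset=3
After 9 (seek(-7, END)): offset=17
After 10 (read(6)): returned 'SYDRXH', offset=23
After 11 (tell()): offset=23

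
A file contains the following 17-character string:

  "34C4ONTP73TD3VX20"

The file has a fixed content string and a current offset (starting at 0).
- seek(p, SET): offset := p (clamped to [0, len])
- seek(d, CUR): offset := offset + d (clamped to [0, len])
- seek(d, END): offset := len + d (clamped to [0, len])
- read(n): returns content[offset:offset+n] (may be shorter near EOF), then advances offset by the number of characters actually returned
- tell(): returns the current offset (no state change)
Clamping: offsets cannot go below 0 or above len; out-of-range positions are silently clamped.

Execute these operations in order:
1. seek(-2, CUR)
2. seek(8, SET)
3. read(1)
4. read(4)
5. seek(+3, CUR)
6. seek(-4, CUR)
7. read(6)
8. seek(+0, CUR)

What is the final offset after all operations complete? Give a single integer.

After 1 (seek(-2, CUR)): offset=0
After 2 (seek(8, SET)): offset=8
After 3 (read(1)): returned '7', offset=9
After 4 (read(4)): returned '3TD3', offset=13
After 5 (seek(+3, CUR)): offset=16
After 6 (seek(-4, CUR)): offset=12
After 7 (read(6)): returned '3VX20', offset=17
After 8 (seek(+0, CUR)): offset=17

Answer: 17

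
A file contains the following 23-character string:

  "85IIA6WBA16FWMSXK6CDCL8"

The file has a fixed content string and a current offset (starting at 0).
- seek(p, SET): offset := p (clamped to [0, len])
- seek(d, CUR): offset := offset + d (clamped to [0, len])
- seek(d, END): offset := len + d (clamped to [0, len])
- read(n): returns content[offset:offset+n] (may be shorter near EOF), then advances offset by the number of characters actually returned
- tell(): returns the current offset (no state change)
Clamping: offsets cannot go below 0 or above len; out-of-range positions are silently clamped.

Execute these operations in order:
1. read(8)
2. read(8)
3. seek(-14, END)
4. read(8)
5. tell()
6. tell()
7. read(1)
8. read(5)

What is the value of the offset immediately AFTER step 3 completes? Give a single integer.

After 1 (read(8)): returned '85IIA6WB', offset=8
After 2 (read(8)): returned 'A16FWMSX', offset=16
After 3 (seek(-14, END)): offset=9

Answer: 9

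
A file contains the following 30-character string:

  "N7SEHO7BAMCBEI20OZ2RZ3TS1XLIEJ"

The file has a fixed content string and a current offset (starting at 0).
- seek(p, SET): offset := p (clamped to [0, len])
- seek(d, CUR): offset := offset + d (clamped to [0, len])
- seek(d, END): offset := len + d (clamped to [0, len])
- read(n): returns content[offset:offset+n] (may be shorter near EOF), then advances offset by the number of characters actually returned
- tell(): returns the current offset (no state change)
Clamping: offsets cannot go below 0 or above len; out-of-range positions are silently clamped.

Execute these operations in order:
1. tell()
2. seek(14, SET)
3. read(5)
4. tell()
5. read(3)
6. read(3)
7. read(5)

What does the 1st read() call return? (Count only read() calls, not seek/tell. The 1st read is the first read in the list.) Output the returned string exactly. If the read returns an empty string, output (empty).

Answer: 20OZ2

Derivation:
After 1 (tell()): offset=0
After 2 (seek(14, SET)): offset=14
After 3 (read(5)): returned '20OZ2', offset=19
After 4 (tell()): offset=19
After 5 (read(3)): returned 'RZ3', offset=22
After 6 (read(3)): returned 'TS1', offset=25
After 7 (read(5)): returned 'XLIEJ', offset=30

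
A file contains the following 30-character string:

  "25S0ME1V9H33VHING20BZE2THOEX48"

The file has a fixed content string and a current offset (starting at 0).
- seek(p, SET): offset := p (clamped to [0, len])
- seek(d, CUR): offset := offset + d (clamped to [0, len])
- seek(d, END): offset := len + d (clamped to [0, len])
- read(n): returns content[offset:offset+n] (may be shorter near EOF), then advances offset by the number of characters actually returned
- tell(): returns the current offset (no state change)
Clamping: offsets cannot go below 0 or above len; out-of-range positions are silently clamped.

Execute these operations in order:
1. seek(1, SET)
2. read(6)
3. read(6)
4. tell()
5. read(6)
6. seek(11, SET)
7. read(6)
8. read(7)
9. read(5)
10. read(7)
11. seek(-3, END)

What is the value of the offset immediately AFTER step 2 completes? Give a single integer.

After 1 (seek(1, SET)): offset=1
After 2 (read(6)): returned '5S0ME1', offset=7

Answer: 7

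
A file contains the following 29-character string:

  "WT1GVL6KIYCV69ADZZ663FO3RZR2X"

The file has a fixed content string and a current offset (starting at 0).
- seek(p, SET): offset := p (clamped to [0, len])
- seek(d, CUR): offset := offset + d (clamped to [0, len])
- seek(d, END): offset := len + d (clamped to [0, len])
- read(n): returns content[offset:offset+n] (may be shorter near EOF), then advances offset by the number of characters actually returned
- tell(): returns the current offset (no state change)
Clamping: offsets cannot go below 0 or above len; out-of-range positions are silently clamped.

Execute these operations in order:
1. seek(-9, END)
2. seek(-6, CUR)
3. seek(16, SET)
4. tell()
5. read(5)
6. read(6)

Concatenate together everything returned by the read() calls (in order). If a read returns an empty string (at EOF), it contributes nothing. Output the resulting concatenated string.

After 1 (seek(-9, END)): offset=20
After 2 (seek(-6, CUR)): offset=14
After 3 (seek(16, SET)): offset=16
After 4 (tell()): offset=16
After 5 (read(5)): returned 'ZZ663', offset=21
After 6 (read(6)): returned 'FO3RZR', offset=27

Answer: ZZ663FO3RZR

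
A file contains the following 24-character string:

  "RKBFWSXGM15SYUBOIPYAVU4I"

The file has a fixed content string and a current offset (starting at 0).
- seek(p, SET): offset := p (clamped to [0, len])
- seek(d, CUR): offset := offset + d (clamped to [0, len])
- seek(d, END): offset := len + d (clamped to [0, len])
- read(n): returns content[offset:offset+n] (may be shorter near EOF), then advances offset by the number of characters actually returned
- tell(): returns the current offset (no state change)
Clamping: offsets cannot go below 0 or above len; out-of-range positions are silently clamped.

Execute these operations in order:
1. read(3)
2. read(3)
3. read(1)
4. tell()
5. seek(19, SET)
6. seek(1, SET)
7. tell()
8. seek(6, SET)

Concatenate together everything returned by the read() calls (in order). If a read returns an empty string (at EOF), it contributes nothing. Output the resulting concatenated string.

Answer: RKBFWSX

Derivation:
After 1 (read(3)): returned 'RKB', offset=3
After 2 (read(3)): returned 'FWS', offset=6
After 3 (read(1)): returned 'X', offset=7
After 4 (tell()): offset=7
After 5 (seek(19, SET)): offset=19
After 6 (seek(1, SET)): offset=1
After 7 (tell()): offset=1
After 8 (seek(6, SET)): offset=6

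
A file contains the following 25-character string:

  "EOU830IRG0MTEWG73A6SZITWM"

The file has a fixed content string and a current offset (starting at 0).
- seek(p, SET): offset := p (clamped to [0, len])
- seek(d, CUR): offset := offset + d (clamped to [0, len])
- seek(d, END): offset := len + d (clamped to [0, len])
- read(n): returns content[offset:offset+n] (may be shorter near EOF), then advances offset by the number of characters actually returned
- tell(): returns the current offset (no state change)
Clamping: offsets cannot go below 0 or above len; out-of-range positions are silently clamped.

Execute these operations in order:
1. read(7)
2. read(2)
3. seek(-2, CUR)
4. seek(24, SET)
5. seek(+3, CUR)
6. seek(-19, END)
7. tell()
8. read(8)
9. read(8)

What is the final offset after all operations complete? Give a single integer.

Answer: 22

Derivation:
After 1 (read(7)): returned 'EOU830I', offset=7
After 2 (read(2)): returned 'RG', offset=9
After 3 (seek(-2, CUR)): offset=7
After 4 (seek(24, SET)): offset=24
After 5 (seek(+3, CUR)): offset=25
After 6 (seek(-19, END)): offset=6
After 7 (tell()): offset=6
After 8 (read(8)): returned 'IRG0MTEW', offset=14
After 9 (read(8)): returned 'G73A6SZI', offset=22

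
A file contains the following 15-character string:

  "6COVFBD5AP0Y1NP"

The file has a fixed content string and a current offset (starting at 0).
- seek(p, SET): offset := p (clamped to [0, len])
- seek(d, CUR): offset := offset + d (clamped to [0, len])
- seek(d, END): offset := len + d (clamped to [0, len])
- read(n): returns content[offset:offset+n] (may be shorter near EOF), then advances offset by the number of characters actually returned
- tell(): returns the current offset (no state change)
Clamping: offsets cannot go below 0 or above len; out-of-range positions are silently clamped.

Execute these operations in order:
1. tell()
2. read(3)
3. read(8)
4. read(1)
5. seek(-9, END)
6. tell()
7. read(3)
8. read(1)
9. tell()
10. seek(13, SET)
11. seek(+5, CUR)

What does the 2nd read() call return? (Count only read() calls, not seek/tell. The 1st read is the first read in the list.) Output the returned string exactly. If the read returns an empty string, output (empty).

Answer: VFBD5AP0

Derivation:
After 1 (tell()): offset=0
After 2 (read(3)): returned '6CO', offset=3
After 3 (read(8)): returned 'VFBD5AP0', offset=11
After 4 (read(1)): returned 'Y', offset=12
After 5 (seek(-9, END)): offset=6
After 6 (tell()): offset=6
After 7 (read(3)): returned 'D5A', offset=9
After 8 (read(1)): returned 'P', offset=10
After 9 (tell()): offset=10
After 10 (seek(13, SET)): offset=13
After 11 (seek(+5, CUR)): offset=15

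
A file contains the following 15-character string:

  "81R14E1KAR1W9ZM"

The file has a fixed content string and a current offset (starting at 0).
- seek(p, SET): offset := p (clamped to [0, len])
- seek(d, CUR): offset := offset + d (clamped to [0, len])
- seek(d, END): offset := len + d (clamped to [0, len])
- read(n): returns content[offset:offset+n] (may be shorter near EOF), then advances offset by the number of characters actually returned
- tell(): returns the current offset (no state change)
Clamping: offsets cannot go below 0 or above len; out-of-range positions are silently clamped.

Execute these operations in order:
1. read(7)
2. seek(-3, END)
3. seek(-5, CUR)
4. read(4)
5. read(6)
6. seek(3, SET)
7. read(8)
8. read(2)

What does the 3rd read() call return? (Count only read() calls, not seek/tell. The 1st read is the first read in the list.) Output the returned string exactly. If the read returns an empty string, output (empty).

Answer: W9ZM

Derivation:
After 1 (read(7)): returned '81R14E1', offset=7
After 2 (seek(-3, END)): offset=12
After 3 (seek(-5, CUR)): offset=7
After 4 (read(4)): returned 'KAR1', offset=11
After 5 (read(6)): returned 'W9ZM', offset=15
After 6 (seek(3, SET)): offset=3
After 7 (read(8)): returned '14E1KAR1', offset=11
After 8 (read(2)): returned 'W9', offset=13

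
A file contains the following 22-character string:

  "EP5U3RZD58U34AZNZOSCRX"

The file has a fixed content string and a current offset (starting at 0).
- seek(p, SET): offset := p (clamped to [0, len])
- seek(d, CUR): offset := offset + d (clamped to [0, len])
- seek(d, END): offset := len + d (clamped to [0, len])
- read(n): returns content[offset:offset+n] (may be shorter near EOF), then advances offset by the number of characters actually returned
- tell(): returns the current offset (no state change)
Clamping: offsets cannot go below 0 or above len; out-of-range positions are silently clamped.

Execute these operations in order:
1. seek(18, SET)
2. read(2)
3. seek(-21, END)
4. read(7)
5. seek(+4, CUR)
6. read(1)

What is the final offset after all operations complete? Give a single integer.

After 1 (seek(18, SET)): offset=18
After 2 (read(2)): returned 'SC', offset=20
After 3 (seek(-21, END)): offset=1
After 4 (read(7)): returned 'P5U3RZD', offset=8
After 5 (seek(+4, CUR)): offset=12
After 6 (read(1)): returned '4', offset=13

Answer: 13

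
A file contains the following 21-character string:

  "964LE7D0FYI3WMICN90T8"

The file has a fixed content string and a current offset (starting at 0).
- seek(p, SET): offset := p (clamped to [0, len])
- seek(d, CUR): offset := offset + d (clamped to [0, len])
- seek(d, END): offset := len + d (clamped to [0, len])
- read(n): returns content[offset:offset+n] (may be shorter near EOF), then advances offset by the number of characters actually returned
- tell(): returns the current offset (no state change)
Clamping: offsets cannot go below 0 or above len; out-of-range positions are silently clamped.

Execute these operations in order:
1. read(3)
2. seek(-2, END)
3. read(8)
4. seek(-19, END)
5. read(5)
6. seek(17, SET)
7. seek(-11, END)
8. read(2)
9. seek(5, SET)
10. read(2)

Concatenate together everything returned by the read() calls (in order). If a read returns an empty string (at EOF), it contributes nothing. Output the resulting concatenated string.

After 1 (read(3)): returned '964', offset=3
After 2 (seek(-2, END)): offset=19
After 3 (read(8)): returned 'T8', offset=21
After 4 (seek(-19, END)): offset=2
After 5 (read(5)): returned '4LE7D', offset=7
After 6 (seek(17, SET)): offset=17
After 7 (seek(-11, END)): offset=10
After 8 (read(2)): returned 'I3', offset=12
After 9 (seek(5, SET)): offset=5
After 10 (read(2)): returned '7D', offset=7

Answer: 964T84LE7DI37D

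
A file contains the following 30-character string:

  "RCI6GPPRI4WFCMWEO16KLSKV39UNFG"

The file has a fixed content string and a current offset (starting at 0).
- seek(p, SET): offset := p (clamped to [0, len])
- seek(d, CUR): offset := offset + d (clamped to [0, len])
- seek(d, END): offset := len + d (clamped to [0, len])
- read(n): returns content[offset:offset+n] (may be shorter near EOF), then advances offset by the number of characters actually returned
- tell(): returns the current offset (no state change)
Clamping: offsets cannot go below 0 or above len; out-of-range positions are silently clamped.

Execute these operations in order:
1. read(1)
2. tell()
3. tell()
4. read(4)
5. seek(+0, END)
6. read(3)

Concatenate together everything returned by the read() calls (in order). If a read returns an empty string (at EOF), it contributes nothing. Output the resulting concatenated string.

Answer: RCI6G

Derivation:
After 1 (read(1)): returned 'R', offset=1
After 2 (tell()): offset=1
After 3 (tell()): offset=1
After 4 (read(4)): returned 'CI6G', offset=5
After 5 (seek(+0, END)): offset=30
After 6 (read(3)): returned '', offset=30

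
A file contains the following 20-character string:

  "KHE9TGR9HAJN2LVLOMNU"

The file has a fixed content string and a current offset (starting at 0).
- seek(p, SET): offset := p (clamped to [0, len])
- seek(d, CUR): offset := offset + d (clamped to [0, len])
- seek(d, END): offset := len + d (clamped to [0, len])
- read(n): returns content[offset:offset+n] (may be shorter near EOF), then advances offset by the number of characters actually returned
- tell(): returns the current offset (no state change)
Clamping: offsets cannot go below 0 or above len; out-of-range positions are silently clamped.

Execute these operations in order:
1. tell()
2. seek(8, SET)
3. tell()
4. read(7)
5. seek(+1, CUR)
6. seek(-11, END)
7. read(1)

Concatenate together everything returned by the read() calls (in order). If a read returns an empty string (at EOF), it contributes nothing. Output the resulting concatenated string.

After 1 (tell()): offset=0
After 2 (seek(8, SET)): offset=8
After 3 (tell()): offset=8
After 4 (read(7)): returned 'HAJN2LV', offset=15
After 5 (seek(+1, CUR)): offset=16
After 6 (seek(-11, END)): offset=9
After 7 (read(1)): returned 'A', offset=10

Answer: HAJN2LVA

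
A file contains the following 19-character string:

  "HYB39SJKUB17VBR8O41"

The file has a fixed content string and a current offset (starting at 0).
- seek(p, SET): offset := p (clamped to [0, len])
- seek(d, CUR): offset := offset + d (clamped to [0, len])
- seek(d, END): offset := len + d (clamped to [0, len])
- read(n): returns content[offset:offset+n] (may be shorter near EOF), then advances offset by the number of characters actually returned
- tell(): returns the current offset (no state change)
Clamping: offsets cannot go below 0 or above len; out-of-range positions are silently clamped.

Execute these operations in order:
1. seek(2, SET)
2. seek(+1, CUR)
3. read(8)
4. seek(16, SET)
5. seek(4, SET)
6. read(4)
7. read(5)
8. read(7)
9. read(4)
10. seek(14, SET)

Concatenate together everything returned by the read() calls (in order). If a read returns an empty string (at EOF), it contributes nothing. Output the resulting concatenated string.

Answer: 39SJKUB19SJKUB17VBR8O41

Derivation:
After 1 (seek(2, SET)): offset=2
After 2 (seek(+1, CUR)): offset=3
After 3 (read(8)): returned '39SJKUB1', offset=11
After 4 (seek(16, SET)): offset=16
After 5 (seek(4, SET)): offset=4
After 6 (read(4)): returned '9SJK', offset=8
After 7 (read(5)): returned 'UB17V', offset=13
After 8 (read(7)): returned 'BR8O41', offset=19
After 9 (read(4)): returned '', offset=19
After 10 (seek(14, SET)): offset=14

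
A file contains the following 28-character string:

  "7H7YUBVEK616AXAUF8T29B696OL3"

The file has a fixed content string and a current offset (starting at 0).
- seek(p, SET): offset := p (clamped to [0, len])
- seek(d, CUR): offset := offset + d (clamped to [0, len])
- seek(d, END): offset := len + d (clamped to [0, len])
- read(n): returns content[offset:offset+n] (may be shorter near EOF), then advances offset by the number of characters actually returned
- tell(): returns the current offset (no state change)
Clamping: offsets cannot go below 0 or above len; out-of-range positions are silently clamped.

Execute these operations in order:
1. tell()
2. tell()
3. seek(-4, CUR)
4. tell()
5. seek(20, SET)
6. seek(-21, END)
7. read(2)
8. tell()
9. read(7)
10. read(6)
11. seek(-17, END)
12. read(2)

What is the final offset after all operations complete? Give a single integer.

Answer: 13

Derivation:
After 1 (tell()): offset=0
After 2 (tell()): offset=0
After 3 (seek(-4, CUR)): offset=0
After 4 (tell()): offset=0
After 5 (seek(20, SET)): offset=20
After 6 (seek(-21, END)): offset=7
After 7 (read(2)): returned 'EK', offset=9
After 8 (tell()): offset=9
After 9 (read(7)): returned '616AXAU', offset=16
After 10 (read(6)): returned 'F8T29B', offset=22
After 11 (seek(-17, END)): offset=11
After 12 (read(2)): returned '6A', offset=13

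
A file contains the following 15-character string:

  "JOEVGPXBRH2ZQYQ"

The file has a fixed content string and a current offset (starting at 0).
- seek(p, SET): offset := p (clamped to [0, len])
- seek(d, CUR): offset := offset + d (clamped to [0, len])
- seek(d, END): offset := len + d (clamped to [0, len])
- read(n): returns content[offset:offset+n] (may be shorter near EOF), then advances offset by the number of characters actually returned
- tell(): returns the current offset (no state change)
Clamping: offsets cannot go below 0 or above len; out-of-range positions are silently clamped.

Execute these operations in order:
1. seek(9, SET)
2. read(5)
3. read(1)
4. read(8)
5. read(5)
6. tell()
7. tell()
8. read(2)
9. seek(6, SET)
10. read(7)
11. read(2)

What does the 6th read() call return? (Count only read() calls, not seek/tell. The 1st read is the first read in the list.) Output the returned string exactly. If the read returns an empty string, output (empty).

After 1 (seek(9, SET)): offset=9
After 2 (read(5)): returned 'H2ZQY', offset=14
After 3 (read(1)): returned 'Q', offset=15
After 4 (read(8)): returned '', offset=15
After 5 (read(5)): returned '', offset=15
After 6 (tell()): offset=15
After 7 (tell()): offset=15
After 8 (read(2)): returned '', offset=15
After 9 (seek(6, SET)): offset=6
After 10 (read(7)): returned 'XBRH2ZQ', offset=13
After 11 (read(2)): returned 'YQ', offset=15

Answer: XBRH2ZQ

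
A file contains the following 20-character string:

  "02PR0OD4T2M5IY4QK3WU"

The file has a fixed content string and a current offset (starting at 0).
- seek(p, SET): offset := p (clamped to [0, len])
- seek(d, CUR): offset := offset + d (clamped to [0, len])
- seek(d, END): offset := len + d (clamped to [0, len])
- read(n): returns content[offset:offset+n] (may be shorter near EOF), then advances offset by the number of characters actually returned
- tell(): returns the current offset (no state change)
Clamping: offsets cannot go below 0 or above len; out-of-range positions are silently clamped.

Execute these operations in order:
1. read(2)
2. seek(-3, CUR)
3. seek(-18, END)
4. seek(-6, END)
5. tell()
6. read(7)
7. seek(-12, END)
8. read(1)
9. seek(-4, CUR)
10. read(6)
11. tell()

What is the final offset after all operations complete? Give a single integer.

Answer: 11

Derivation:
After 1 (read(2)): returned '02', offset=2
After 2 (seek(-3, CUR)): offset=0
After 3 (seek(-18, END)): offset=2
After 4 (seek(-6, END)): offset=14
After 5 (tell()): offset=14
After 6 (read(7)): returned '4QK3WU', offset=20
After 7 (seek(-12, END)): offset=8
After 8 (read(1)): returned 'T', offset=9
After 9 (seek(-4, CUR)): offset=5
After 10 (read(6)): returned 'OD4T2M', offset=11
After 11 (tell()): offset=11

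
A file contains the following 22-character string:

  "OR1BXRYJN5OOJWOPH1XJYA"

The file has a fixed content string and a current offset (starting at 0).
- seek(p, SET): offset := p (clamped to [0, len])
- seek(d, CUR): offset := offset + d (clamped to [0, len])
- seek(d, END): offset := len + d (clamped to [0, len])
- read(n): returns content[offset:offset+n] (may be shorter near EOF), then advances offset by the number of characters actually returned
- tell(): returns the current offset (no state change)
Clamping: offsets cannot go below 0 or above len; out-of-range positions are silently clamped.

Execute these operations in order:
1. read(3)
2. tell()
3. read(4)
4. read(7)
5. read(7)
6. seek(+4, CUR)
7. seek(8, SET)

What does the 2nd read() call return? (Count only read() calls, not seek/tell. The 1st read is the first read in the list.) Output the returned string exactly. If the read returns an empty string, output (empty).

After 1 (read(3)): returned 'OR1', offset=3
After 2 (tell()): offset=3
After 3 (read(4)): returned 'BXRY', offset=7
After 4 (read(7)): returned 'JN5OOJW', offset=14
After 5 (read(7)): returned 'OPH1XJY', offset=21
After 6 (seek(+4, CUR)): offset=22
After 7 (seek(8, SET)): offset=8

Answer: BXRY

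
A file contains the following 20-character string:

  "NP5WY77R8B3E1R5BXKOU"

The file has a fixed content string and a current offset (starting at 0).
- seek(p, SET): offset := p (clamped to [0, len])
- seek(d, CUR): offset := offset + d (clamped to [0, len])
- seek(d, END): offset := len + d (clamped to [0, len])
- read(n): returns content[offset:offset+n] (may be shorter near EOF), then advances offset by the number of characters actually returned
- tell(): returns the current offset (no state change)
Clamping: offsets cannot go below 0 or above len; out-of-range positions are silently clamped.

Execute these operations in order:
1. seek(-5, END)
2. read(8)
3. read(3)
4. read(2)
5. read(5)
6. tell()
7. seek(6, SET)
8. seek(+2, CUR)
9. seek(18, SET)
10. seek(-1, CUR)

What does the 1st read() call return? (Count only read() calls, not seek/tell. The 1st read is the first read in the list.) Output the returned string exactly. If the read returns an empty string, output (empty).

After 1 (seek(-5, END)): offset=15
After 2 (read(8)): returned 'BXKOU', offset=20
After 3 (read(3)): returned '', offset=20
After 4 (read(2)): returned '', offset=20
After 5 (read(5)): returned '', offset=20
After 6 (tell()): offset=20
After 7 (seek(6, SET)): offset=6
After 8 (seek(+2, CUR)): offset=8
After 9 (seek(18, SET)): offset=18
After 10 (seek(-1, CUR)): offset=17

Answer: BXKOU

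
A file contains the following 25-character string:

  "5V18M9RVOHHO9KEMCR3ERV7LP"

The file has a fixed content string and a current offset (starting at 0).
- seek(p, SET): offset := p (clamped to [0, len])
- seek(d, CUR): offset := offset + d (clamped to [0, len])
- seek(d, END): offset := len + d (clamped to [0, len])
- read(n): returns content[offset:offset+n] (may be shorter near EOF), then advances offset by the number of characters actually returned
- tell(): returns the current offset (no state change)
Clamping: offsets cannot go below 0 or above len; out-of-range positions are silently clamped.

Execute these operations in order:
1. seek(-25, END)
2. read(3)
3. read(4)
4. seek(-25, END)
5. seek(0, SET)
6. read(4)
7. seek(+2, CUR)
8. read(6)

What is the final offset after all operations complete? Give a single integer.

Answer: 12

Derivation:
After 1 (seek(-25, END)): offset=0
After 2 (read(3)): returned '5V1', offset=3
After 3 (read(4)): returned '8M9R', offset=7
After 4 (seek(-25, END)): offset=0
After 5 (seek(0, SET)): offset=0
After 6 (read(4)): returned '5V18', offset=4
After 7 (seek(+2, CUR)): offset=6
After 8 (read(6)): returned 'RVOHHO', offset=12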